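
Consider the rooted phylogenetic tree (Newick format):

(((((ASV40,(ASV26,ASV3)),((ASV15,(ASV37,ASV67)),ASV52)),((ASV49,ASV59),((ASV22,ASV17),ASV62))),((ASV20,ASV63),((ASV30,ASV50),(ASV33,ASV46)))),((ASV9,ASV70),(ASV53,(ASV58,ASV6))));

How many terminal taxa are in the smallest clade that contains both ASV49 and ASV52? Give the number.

The MRCA of ASV49 and ASV52 is the node subtending (((ASV40,(ASV26,ASV3)),((ASV15,(ASV37,ASV67)),ASV52)),((ASV49,ASV59),((ASV22,ASV17),ASV62))).
That clade contains 12 terminal taxa: ASV15, ASV17, ASV22, ASV26, ASV3, ASV37, ASV40, ASV49, ASV52, ASV59, ASV62, ASV67.

12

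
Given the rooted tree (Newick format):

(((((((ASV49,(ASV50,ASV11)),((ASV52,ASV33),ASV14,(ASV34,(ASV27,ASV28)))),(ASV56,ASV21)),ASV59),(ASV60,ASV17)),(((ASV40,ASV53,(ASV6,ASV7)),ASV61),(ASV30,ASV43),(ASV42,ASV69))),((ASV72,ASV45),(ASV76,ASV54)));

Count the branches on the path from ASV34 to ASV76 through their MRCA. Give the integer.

The MRCA of ASV34 and ASV76 is the root of the tree.
From ASV34 up to that node: 8 branches. From ASV76 up to the same node: 3 branches. Total: 8 + 3 = 11.

11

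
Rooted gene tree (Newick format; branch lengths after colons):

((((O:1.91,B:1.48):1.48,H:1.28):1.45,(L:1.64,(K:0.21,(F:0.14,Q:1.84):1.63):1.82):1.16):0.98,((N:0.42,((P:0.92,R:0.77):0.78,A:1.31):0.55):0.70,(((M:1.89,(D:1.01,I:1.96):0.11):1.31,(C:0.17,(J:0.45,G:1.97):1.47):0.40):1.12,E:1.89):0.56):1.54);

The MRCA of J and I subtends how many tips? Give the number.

6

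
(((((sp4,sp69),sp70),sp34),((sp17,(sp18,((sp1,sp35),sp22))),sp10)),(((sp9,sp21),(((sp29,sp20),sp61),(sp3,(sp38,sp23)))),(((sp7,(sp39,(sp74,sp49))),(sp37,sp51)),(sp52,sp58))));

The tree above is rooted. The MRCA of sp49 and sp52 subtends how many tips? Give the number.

The MRCA of sp49 and sp52 is the node subtending (((sp7,(sp39,(sp74,sp49))),(sp37,sp51)),(sp52,sp58)).
That clade contains 8 terminal taxa: sp37, sp39, sp49, sp51, sp52, sp58, sp7, sp74.

8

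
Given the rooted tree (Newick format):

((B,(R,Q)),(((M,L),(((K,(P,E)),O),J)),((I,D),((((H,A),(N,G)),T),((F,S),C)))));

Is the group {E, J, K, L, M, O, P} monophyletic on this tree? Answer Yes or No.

The most recent common ancestor of these taxa subtends ((M,L),(((K,(P,E)),O),J)).
That clade has exactly 7 tips — every listed taxon and nothing else — so the group is monophyletic.

Yes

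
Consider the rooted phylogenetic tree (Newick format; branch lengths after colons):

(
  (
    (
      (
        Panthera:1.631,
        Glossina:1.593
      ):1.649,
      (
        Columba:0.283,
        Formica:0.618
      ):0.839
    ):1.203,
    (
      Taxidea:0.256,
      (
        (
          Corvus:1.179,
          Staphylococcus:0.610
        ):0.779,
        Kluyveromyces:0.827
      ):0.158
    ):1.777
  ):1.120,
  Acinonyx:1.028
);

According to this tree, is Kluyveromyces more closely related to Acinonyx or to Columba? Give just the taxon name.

Columba

The MRCA of Kluyveromyces and Columba subtends (((Panthera,Glossina),(Columba,Formica)),(Taxidea,((Corvus,Staphylococcus),Kluyveromyces))) (8 taxa).
The MRCA of Kluyveromyces and Acinonyx is the root, subtending the entire tree (9 taxa).
The first is nested inside the second, so Kluyveromyces shares a more recent common ancestor with Columba.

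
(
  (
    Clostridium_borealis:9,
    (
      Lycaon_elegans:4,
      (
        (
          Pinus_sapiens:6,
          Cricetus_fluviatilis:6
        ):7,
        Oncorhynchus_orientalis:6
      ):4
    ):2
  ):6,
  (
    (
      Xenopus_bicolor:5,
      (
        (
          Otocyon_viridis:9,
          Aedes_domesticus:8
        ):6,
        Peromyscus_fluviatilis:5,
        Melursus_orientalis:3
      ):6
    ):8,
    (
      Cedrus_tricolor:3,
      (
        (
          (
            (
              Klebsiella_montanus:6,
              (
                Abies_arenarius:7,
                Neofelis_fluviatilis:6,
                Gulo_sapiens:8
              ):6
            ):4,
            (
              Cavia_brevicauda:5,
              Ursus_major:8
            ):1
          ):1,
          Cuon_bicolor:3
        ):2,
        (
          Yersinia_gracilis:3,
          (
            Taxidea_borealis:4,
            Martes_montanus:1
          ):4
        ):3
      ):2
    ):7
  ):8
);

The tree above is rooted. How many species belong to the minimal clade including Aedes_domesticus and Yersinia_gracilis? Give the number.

16

The MRCA of Aedes_domesticus and Yersinia_gracilis is the node subtending ((Xenopus_bicolor,((Otocyon_viridis,Aedes_domesticus),Peromyscus_fluviatilis,Melursus_orientalis)),(Cedrus_tricolor,((((Klebsiella_montanus,(Abies_arenarius,Neofelis_fluviatilis,Gulo_sapiens)),(Cavia_brevicauda,Ursus_major)),Cuon_bicolor),(Yersinia_gracilis,(Taxidea_borealis,Martes_montanus))))).
That clade contains 16 terminal taxa: Abies_arenarius, Aedes_domesticus, Cavia_brevicauda, Cedrus_tricolor, Cuon_bicolor, Gulo_sapiens, Klebsiella_montanus, Martes_montanus, Melursus_orientalis, Neofelis_fluviatilis, Otocyon_viridis, Peromyscus_fluviatilis, Taxidea_borealis, Ursus_major, Xenopus_bicolor, Yersinia_gracilis.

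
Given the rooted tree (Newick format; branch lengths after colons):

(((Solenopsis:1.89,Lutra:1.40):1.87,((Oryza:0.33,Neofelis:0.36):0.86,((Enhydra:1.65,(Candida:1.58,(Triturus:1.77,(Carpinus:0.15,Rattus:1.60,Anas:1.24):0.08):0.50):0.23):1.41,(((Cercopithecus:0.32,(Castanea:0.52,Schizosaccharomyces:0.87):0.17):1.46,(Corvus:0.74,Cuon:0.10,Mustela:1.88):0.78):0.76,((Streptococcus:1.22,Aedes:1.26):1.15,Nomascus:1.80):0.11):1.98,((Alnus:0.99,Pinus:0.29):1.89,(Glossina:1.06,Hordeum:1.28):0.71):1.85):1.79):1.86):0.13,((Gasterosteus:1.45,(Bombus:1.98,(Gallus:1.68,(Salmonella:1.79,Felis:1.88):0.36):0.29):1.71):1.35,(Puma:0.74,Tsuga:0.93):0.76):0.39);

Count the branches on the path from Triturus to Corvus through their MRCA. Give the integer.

8

The MRCA of Triturus and Corvus is the node subtending ((Enhydra,(Candida,(Triturus,(Carpinus,Rattus,Anas)))),(((Cercopithecus,(Castanea,Schizosaccharomyces)),(Corvus,Cuon,Mustela)),((Streptococcus,Aedes),Nomascus)),((Alnus,Pinus),(Glossina,Hordeum))).
From Triturus up to that node: 4 branches. From Corvus up to the same node: 4 branches. Total: 4 + 4 = 8.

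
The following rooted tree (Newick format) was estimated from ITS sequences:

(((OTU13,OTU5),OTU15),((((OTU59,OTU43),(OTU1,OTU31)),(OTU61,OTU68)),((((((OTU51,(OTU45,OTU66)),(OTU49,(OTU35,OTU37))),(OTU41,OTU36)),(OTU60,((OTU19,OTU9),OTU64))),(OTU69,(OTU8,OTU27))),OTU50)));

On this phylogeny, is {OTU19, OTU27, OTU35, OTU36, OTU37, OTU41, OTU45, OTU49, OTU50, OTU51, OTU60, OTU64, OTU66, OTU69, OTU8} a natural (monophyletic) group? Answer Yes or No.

No

The MRCA of the listed taxa subtends ((((((OTU51,(OTU45,OTU66)),(OTU49,(OTU35,OTU37))),(OTU41,OTU36)),(OTU60,((OTU19,OTU9),OTU64))),(OTU69,(OTU8,OTU27))),OTU50).
That clade also contains OTU9, which is not in the proposed group, so the group is not monophyletic.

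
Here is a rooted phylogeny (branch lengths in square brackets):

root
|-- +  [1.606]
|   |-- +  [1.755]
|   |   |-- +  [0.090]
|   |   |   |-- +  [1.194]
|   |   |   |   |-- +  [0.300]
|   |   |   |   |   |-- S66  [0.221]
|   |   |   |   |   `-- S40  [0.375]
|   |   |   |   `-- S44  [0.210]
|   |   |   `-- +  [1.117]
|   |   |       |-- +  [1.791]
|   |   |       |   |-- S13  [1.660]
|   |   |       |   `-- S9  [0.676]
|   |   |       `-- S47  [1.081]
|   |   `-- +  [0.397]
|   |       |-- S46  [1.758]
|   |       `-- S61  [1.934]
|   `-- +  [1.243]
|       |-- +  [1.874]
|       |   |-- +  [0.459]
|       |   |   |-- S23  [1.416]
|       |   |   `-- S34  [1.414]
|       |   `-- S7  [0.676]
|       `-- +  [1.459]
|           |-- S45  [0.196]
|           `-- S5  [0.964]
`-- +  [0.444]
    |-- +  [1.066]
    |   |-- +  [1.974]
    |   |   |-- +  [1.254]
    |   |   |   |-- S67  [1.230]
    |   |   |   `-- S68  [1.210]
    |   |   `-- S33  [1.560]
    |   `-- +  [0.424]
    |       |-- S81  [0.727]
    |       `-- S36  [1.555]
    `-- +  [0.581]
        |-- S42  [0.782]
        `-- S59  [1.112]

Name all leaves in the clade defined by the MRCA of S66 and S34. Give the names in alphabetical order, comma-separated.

S13, S23, S34, S40, S44, S45, S46, S47, S5, S61, S66, S7, S9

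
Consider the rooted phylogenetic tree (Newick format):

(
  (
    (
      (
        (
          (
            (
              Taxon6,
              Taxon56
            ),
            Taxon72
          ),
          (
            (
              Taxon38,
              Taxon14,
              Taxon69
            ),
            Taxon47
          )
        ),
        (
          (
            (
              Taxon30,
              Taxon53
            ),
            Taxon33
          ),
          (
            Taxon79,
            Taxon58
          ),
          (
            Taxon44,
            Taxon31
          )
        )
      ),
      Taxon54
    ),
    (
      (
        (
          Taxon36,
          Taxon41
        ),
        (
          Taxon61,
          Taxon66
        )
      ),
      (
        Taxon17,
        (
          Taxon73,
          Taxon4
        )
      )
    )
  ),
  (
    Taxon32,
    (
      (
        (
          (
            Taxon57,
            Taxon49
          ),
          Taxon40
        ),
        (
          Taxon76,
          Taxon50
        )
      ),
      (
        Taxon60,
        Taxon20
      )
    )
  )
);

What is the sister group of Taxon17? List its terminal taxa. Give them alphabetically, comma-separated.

Taxon17 attaches to the tree at the node subtending (Taxon17,(Taxon73,Taxon4)).
The other lineage descending from that same node — the sister group — is (Taxon73,Taxon4); its 2 tips in alphabetical order are the answer.

Taxon4, Taxon73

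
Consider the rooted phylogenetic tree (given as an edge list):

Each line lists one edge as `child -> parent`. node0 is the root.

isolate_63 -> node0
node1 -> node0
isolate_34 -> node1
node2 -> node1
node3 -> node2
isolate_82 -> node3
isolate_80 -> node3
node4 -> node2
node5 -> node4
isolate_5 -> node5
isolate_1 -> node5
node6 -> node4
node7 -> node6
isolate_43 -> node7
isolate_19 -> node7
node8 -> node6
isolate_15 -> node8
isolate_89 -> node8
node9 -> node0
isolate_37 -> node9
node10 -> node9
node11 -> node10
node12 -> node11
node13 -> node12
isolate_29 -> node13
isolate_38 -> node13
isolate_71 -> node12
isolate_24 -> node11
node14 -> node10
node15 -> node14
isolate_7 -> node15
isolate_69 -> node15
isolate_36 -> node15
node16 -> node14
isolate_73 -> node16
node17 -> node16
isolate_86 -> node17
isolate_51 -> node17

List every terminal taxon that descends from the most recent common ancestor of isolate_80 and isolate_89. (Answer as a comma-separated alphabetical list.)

Tracing isolate_80: it sits inside (isolate_82,isolate_80).
Tracing isolate_89: it sits inside (isolate_15,isolate_89).
The smallest clade enclosing both is ((isolate_82,isolate_80),((isolate_5,isolate_1),((isolate_43,isolate_19),(isolate_15,isolate_89)))); the answer is its 8 terminal taxa in alphabetical order.

isolate_1, isolate_15, isolate_19, isolate_43, isolate_5, isolate_80, isolate_82, isolate_89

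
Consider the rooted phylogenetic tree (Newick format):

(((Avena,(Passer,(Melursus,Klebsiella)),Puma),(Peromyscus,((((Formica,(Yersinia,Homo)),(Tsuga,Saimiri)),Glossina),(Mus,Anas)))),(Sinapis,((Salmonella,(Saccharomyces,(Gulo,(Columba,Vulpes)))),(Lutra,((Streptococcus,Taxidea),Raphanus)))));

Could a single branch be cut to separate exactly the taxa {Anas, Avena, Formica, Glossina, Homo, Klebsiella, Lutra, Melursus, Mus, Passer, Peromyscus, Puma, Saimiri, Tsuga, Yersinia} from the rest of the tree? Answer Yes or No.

No

The MRCA of the listed taxa is the root, so the smallest clade containing them is the whole tree.
That clade also contains Columba, Gulo, Raphanus, Saccharomyces, Salmonella, Sinapis, Streptococcus, Taxidea, Vulpes, which are not in the proposed group, so the group is not monophyletic.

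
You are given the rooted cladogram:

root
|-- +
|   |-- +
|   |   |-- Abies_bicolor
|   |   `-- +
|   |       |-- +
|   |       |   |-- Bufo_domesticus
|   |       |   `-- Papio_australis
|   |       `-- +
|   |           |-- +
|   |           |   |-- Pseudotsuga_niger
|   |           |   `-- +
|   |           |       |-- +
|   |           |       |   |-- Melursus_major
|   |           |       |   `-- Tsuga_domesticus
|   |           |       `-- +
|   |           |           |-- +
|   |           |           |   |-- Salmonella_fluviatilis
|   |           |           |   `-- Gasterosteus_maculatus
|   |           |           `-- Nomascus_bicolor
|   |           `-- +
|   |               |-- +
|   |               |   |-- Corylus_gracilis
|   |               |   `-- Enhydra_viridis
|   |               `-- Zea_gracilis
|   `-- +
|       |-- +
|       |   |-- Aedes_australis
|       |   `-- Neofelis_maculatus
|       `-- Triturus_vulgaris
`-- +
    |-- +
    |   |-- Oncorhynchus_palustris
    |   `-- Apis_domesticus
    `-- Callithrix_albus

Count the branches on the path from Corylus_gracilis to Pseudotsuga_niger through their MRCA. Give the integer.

The MRCA of Corylus_gracilis and Pseudotsuga_niger is the node subtending ((Pseudotsuga_niger,((Melursus_major,Tsuga_domesticus),((Salmonella_fluviatilis,Gasterosteus_maculatus),Nomascus_bicolor))),((Corylus_gracilis,Enhydra_viridis),Zea_gracilis)).
From Corylus_gracilis up to that node: 3 branches. From Pseudotsuga_niger up to the same node: 2 branches. Total: 3 + 2 = 5.

5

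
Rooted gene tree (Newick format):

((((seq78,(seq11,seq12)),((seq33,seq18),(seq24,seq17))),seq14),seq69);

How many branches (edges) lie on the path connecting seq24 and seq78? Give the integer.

5

The MRCA of seq24 and seq78 is the node subtending ((seq78,(seq11,seq12)),((seq33,seq18),(seq24,seq17))).
From seq24 up to that node: 3 branches. From seq78 up to the same node: 2 branches. Total: 3 + 2 = 5.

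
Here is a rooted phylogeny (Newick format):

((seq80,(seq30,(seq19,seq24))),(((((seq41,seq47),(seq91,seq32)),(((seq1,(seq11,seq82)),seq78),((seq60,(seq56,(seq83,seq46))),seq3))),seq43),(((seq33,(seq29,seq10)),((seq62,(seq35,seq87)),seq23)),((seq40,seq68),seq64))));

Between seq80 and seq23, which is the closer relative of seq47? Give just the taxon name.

seq23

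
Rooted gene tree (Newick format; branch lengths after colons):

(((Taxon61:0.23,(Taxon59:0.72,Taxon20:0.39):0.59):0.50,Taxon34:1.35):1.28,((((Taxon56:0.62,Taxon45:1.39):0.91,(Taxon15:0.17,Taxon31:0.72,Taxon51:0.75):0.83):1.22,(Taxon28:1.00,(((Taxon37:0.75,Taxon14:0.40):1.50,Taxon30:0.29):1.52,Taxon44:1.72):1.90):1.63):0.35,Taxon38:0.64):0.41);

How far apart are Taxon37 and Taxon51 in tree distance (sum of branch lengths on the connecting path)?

10.10

The path runs Taxon37 → … → MRCA → … → Taxon51; the MRCA is the node subtending (((Taxon56,Taxon45),(Taxon15,Taxon31,Taxon51)),(Taxon28,(((Taxon37,Taxon14),Taxon30),Taxon44))).
Branch lengths along that path: 0.75 + 1.50 + 1.52 + 1.90 + 1.63 + 1.22 + 0.83 + 0.75 = 10.10.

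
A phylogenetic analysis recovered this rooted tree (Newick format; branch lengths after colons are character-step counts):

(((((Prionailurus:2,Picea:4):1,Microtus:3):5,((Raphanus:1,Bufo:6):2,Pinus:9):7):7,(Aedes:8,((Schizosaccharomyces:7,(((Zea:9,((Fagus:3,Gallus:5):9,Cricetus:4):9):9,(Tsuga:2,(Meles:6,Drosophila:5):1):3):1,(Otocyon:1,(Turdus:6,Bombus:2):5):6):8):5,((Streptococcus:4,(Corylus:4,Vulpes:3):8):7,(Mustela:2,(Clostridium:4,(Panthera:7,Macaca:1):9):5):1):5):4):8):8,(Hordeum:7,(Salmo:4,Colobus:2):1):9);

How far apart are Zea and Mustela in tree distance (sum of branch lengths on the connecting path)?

40

The path runs Zea → … → MRCA → … → Mustela; the MRCA is the node subtending ((Schizosaccharomyces,(((Zea,((Fagus,Gallus),Cricetus)),(Tsuga,(Meles,Drosophila))),(Otocyon,(Turdus,Bombus)))),((Streptococcus,(Corylus,Vulpes)),(Mustela,(Clostridium,(Panthera,Macaca))))).
Branch lengths along that path: 9 + 9 + 1 + 8 + 5 + 5 + 1 + 2 = 40.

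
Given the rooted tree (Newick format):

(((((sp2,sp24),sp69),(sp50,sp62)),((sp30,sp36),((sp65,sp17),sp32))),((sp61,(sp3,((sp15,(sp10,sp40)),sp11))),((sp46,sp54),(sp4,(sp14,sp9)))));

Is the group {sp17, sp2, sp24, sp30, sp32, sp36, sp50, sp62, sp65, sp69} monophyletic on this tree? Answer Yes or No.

The most recent common ancestor of these taxa subtends ((((sp2,sp24),sp69),(sp50,sp62)),((sp30,sp36),((sp65,sp17),sp32))).
That clade has exactly 10 tips — every listed taxon and nothing else — so the group is monophyletic.

Yes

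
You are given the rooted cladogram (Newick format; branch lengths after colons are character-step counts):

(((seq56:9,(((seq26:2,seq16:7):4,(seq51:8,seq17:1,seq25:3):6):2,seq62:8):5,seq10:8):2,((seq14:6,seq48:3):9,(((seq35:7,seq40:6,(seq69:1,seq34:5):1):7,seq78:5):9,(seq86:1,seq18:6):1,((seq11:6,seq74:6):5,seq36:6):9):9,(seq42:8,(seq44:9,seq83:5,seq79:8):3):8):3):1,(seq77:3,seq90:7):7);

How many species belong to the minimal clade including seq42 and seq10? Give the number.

24

The MRCA of seq42 and seq10 is the node subtending ((seq56,(((seq26,seq16),(seq51,seq17,seq25)),seq62),seq10),((seq14,seq48),(((seq35,seq40,(seq69,seq34)),seq78),(seq86,seq18),((seq11,seq74),seq36)),(seq42,(seq44,seq83,seq79)))).
That clade contains 24 terminal taxa: seq10, seq11, seq14, seq16, seq17, seq18, seq25, seq26, seq34, seq35, seq36, seq40, seq42, seq44, seq48, seq51, seq56, seq62, seq69, seq74, seq78, seq79, seq83, seq86.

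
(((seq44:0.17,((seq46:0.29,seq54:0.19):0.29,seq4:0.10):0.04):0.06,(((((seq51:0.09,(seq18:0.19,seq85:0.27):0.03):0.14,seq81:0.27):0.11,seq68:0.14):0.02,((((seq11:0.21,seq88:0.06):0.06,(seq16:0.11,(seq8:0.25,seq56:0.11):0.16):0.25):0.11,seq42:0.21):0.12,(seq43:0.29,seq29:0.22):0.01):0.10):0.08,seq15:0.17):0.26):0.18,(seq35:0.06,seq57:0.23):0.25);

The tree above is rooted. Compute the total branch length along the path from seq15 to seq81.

The path runs seq15 → … → MRCA → … → seq81; the MRCA is the node subtending (((((seq51,(seq18,seq85)),seq81),seq68),((((seq11,seq88),(seq16,(seq8,seq56))),seq42),(seq43,seq29))),seq15).
Branch lengths along that path: 0.17 + 0.08 + 0.02 + 0.11 + 0.27 = 0.65.

0.65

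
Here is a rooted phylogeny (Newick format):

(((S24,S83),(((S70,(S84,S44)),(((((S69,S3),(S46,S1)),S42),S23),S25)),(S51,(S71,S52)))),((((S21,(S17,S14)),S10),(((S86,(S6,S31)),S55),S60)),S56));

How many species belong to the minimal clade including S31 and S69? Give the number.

25

The MRCA of S31 and S69 is the root, so the clade is the entire tree.
That clade contains 25 terminal taxa: S1, S10, S14, S17, S21, S23, S24, S25, S3, S31, S42, S44, S46, S51, S52, S55, S56, S6, S60, S69, S70, S71, S83, S84, S86.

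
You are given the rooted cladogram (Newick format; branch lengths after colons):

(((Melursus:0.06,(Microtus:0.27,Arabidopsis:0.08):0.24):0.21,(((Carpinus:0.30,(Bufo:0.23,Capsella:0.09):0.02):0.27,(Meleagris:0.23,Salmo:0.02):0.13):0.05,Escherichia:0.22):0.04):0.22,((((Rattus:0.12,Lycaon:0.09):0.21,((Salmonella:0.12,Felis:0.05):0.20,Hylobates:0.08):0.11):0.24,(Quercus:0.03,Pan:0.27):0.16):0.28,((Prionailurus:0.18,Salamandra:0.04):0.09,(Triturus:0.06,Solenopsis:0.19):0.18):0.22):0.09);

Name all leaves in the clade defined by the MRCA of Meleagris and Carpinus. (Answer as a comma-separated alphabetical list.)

Tracing Meleagris: it sits inside (Meleagris,Salmo).
Tracing Carpinus: it sits inside (Carpinus,(Bufo,Capsella)).
The smallest clade enclosing both is ((Carpinus,(Bufo,Capsella)),(Meleagris,Salmo)); the answer is its 5 terminal taxa in alphabetical order.

Bufo, Capsella, Carpinus, Meleagris, Salmo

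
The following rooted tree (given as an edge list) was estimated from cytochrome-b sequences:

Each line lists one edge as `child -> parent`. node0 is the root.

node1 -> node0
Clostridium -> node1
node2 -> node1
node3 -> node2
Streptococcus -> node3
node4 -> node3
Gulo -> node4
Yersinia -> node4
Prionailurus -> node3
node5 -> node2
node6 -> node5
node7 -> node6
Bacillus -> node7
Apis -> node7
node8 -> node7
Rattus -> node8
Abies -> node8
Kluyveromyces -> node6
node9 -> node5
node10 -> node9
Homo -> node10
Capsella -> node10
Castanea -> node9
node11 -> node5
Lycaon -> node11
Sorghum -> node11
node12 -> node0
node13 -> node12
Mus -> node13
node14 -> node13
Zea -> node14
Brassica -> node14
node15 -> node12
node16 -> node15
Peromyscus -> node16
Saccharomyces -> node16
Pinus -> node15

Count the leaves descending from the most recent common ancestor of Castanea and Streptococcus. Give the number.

14

The MRCA of Castanea and Streptococcus is the node subtending ((Streptococcus,(Gulo,Yersinia),Prionailurus),(((Bacillus,Apis,(Rattus,Abies)),Kluyveromyces),((Homo,Capsella),Castanea),(Lycaon,Sorghum))).
That clade contains 14 terminal taxa: Abies, Apis, Bacillus, Capsella, Castanea, Gulo, Homo, Kluyveromyces, Lycaon, Prionailurus, Rattus, Sorghum, Streptococcus, Yersinia.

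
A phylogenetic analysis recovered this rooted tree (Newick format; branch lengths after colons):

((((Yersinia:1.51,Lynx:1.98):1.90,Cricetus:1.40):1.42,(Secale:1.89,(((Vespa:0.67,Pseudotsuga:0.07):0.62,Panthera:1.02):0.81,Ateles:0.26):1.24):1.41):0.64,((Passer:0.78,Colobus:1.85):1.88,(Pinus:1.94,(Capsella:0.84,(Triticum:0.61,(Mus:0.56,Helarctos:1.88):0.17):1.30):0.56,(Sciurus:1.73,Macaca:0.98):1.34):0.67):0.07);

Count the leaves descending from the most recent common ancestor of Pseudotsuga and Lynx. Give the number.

8

The MRCA of Pseudotsuga and Lynx is the node subtending (((Yersinia,Lynx),Cricetus),(Secale,(((Vespa,Pseudotsuga),Panthera),Ateles))).
That clade contains 8 terminal taxa: Ateles, Cricetus, Lynx, Panthera, Pseudotsuga, Secale, Vespa, Yersinia.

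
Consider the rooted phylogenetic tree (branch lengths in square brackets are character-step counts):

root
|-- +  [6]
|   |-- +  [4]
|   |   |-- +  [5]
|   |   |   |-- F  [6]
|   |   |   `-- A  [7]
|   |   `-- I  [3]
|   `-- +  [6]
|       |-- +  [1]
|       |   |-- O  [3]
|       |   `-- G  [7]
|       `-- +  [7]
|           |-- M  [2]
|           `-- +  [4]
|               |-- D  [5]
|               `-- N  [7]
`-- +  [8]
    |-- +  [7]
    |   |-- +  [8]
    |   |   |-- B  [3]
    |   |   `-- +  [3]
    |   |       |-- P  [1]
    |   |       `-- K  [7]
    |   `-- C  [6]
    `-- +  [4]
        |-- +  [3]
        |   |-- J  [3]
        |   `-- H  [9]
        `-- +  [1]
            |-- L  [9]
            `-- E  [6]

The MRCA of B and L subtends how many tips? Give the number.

The MRCA of B and L is the node subtending (((B,(P,K)),C),((J,H),(L,E))).
That clade contains 8 terminal taxa: B, C, E, H, J, K, L, P.

8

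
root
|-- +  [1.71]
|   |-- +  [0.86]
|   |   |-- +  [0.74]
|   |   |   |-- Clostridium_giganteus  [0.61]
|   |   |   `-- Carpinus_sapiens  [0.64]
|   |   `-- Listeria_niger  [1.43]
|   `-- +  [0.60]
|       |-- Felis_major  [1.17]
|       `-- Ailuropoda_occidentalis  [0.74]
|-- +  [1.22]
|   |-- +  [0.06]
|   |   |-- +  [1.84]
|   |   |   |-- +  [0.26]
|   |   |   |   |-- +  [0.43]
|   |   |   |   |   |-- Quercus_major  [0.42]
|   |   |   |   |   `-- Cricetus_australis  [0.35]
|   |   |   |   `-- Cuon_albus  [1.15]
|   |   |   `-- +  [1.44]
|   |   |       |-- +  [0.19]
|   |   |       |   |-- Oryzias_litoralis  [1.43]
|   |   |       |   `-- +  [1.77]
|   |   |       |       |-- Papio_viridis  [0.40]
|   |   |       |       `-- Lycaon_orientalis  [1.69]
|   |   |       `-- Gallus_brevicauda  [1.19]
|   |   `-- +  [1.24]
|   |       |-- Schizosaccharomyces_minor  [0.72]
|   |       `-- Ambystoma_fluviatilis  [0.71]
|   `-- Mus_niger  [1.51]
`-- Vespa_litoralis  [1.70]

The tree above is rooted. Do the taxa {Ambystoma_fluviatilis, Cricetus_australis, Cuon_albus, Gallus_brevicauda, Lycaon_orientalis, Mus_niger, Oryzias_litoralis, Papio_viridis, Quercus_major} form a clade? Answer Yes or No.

No

The MRCA of the listed taxa subtends (((((Quercus_major,Cricetus_australis),Cuon_albus),((Oryzias_litoralis,(Papio_viridis,Lycaon_orientalis)),Gallus_brevicauda)),(Schizosaccharomyces_minor,Ambystoma_fluviatilis)),Mus_niger).
That clade also contains Schizosaccharomyces_minor, which is not in the proposed group, so the group is not monophyletic.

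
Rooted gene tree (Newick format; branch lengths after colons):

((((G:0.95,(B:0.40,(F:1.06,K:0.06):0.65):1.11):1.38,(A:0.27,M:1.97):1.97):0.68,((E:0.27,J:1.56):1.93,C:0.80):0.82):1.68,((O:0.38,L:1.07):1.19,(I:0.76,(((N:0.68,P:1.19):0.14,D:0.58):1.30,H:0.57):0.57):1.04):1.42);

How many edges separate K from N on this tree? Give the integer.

The MRCA of K and N is the root of the tree.
From K up to that node: 6 branches. From N up to the same node: 6 branches. Total: 6 + 6 = 12.

12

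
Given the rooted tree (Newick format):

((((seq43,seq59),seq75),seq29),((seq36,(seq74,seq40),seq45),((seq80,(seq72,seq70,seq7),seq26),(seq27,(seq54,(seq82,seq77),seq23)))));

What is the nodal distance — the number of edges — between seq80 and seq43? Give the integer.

The MRCA of seq80 and seq43 is the root of the tree.
From seq80 up to that node: 4 branches. From seq43 up to the same node: 4 branches. Total: 4 + 4 = 8.

8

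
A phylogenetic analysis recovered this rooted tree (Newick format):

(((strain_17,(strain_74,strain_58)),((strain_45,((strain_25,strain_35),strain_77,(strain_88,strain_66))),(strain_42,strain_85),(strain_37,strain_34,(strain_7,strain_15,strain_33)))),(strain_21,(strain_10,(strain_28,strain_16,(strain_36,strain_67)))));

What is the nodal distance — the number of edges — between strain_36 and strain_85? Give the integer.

The MRCA of strain_36 and strain_85 is the root of the tree.
From strain_36 up to that node: 5 branches. From strain_85 up to the same node: 4 branches. Total: 5 + 4 = 9.

9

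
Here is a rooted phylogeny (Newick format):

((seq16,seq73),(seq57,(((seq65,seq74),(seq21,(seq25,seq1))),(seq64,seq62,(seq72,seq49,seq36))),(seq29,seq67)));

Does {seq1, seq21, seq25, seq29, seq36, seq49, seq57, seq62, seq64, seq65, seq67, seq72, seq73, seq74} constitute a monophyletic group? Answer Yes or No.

The MRCA of the listed taxa is the root, so the smallest clade containing them is the whole tree.
That clade also contains seq16, which is not in the proposed group, so the group is not monophyletic.

No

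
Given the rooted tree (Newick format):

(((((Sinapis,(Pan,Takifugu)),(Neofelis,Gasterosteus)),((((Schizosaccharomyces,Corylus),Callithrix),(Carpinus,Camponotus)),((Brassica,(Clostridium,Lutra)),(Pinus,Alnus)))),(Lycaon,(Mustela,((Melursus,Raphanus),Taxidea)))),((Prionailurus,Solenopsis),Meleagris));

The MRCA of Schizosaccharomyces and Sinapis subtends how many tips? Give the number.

The MRCA of Schizosaccharomyces and Sinapis is the node subtending (((Sinapis,(Pan,Takifugu)),(Neofelis,Gasterosteus)),((((Schizosaccharomyces,Corylus),Callithrix),(Carpinus,Camponotus)),((Brassica,(Clostridium,Lutra)),(Pinus,Alnus)))).
That clade contains 15 terminal taxa: Alnus, Brassica, Callithrix, Camponotus, Carpinus, Clostridium, Corylus, Gasterosteus, Lutra, Neofelis, Pan, Pinus, Schizosaccharomyces, Sinapis, Takifugu.

15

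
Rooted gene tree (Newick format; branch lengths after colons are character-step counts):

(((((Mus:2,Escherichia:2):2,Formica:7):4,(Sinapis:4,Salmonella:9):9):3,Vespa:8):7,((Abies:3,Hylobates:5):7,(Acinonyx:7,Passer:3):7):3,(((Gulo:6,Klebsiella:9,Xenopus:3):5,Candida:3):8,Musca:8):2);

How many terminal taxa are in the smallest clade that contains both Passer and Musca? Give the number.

15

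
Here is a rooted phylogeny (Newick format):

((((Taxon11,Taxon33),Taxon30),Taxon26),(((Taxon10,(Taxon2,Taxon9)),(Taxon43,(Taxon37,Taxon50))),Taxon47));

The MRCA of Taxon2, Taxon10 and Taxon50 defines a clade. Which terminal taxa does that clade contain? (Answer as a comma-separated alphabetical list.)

Tracing Taxon2: it sits inside (Taxon2,Taxon9).
Tracing Taxon10: it sits inside (Taxon10,(Taxon2,Taxon9)).
Tracing Taxon50: it sits inside (Taxon37,Taxon50).
The smallest clade enclosing all 3 is ((Taxon10,(Taxon2,Taxon9)),(Taxon43,(Taxon37,Taxon50))); the answer is its 6 terminal taxa in alphabetical order.

Taxon10, Taxon2, Taxon37, Taxon43, Taxon50, Taxon9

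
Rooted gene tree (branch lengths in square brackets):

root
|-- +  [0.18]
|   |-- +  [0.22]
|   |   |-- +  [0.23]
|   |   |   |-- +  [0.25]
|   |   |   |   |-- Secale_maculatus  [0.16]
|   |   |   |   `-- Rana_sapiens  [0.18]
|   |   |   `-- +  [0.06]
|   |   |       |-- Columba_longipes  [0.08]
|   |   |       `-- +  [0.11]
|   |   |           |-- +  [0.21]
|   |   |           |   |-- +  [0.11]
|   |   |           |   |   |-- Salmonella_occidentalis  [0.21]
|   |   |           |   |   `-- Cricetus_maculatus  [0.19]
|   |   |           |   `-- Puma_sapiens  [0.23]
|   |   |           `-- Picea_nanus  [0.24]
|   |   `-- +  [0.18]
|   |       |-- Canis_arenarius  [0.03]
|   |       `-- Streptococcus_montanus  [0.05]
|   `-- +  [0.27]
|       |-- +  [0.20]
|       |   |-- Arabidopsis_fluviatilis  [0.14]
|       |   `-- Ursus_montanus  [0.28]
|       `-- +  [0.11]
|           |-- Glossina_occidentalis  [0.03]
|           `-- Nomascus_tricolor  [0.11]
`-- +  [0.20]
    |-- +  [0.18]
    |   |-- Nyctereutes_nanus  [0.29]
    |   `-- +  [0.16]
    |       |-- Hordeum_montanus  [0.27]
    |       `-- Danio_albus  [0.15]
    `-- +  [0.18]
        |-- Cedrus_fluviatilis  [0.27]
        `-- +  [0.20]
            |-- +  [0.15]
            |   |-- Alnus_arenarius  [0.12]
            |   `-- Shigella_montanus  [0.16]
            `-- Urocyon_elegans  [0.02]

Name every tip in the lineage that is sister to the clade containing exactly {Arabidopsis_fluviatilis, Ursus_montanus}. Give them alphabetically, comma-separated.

Glossina_occidentalis, Nomascus_tricolor

The clade containing exactly {Arabidopsis_fluviatilis, Ursus_montanus} attaches to the tree at the node subtending ((Arabidopsis_fluviatilis,Ursus_montanus),(Glossina_occidentalis,Nomascus_tricolor)).
The other lineage descending from that same node — the sister group — is (Glossina_occidentalis,Nomascus_tricolor); its 2 tips in alphabetical order are the answer.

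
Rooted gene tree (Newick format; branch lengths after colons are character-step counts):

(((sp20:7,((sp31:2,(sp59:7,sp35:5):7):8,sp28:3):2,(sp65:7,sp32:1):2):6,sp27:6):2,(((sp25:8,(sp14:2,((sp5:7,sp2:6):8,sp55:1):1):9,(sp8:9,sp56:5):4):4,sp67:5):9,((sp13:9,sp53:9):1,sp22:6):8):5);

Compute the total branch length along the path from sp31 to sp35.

The path runs sp31 → … → MRCA → … → sp35; the MRCA is the node subtending (sp31,(sp59,sp35)).
Branch lengths along that path: 2 + 7 + 5 = 14.

14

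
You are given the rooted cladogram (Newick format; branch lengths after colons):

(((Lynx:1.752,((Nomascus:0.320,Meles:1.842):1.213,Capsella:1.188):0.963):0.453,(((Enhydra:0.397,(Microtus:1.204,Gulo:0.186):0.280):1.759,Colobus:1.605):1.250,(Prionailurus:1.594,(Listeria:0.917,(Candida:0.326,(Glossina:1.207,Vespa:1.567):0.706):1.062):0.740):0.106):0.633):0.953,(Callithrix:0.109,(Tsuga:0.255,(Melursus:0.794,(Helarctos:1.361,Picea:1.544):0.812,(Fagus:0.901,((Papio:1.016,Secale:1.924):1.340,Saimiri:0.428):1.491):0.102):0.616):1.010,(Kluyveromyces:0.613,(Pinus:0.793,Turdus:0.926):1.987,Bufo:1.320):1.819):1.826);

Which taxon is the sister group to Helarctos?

Helarctos attaches to the tree at the node subtending (Helarctos,Picea).
The other lineage descending from that same node — the sister group — is the single tip Picea.

Picea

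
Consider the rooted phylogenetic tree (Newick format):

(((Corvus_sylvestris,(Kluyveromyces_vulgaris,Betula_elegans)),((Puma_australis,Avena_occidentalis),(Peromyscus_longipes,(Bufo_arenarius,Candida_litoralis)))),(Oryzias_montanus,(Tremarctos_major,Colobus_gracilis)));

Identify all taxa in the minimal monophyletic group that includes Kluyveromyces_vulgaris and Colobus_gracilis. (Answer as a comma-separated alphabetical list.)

Tracing Kluyveromyces_vulgaris: it sits inside (Kluyveromyces_vulgaris,Betula_elegans).
Tracing Colobus_gracilis: it sits inside (Tremarctos_major,Colobus_gracilis).
The smallest clade enclosing both is the whole tree (their MRCA is the root), so the answer is all 11 tips in alphabetical order.

Avena_occidentalis, Betula_elegans, Bufo_arenarius, Candida_litoralis, Colobus_gracilis, Corvus_sylvestris, Kluyveromyces_vulgaris, Oryzias_montanus, Peromyscus_longipes, Puma_australis, Tremarctos_major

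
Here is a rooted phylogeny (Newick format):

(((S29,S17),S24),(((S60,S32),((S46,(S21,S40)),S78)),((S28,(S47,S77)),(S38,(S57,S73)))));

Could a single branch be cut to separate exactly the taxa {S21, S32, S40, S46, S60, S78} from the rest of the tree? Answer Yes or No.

The most recent common ancestor of these taxa subtends ((S60,S32),((S46,(S21,S40)),S78)).
That clade has exactly 6 tips — every listed taxon and nothing else — so the group is monophyletic.

Yes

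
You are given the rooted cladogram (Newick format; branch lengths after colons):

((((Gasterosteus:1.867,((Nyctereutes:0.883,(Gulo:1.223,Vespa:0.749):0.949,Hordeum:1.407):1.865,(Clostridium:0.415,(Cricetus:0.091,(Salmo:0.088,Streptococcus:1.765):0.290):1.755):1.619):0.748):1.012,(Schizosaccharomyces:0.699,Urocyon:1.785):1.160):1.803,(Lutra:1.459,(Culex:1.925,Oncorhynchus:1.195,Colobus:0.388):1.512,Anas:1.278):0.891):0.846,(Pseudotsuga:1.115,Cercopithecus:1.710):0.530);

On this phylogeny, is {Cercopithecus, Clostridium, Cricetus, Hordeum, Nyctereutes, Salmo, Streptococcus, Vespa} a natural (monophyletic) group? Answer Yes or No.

The MRCA of the listed taxa is the root, so the smallest clade containing them is the whole tree.
That clade also contains Anas, Colobus, Culex, Gasterosteus, Gulo, Lutra, Oncorhynchus, Pseudotsuga, Schizosaccharomyces, Urocyon, which are not in the proposed group, so the group is not monophyletic.

No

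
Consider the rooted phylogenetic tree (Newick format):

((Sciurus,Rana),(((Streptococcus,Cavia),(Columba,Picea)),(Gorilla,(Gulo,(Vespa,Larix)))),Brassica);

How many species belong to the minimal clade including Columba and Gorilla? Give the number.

8

The MRCA of Columba and Gorilla is the node subtending (((Streptococcus,Cavia),(Columba,Picea)),(Gorilla,(Gulo,(Vespa,Larix)))).
That clade contains 8 terminal taxa: Cavia, Columba, Gorilla, Gulo, Larix, Picea, Streptococcus, Vespa.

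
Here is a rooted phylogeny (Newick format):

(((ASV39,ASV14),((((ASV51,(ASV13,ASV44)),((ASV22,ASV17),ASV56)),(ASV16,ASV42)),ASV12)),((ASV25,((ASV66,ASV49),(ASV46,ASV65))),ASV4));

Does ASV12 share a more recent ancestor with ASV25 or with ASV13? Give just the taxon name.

The MRCA of ASV12 and ASV13 subtends ((((ASV51,(ASV13,ASV44)),((ASV22,ASV17),ASV56)),(ASV16,ASV42)),ASV12) (9 taxa).
The MRCA of ASV12 and ASV25 is the root, subtending the entire tree (17 taxa).
The first is nested inside the second, so ASV12 shares a more recent common ancestor with ASV13.

ASV13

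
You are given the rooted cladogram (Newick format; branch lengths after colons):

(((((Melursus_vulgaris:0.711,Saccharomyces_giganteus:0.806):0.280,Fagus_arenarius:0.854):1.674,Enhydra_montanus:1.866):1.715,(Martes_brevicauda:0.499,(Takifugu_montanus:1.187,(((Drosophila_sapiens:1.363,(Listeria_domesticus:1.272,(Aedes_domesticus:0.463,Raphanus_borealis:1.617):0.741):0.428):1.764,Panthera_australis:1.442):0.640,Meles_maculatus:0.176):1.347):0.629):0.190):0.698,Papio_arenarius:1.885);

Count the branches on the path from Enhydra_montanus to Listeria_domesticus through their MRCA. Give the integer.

The MRCA of Enhydra_montanus and Listeria_domesticus is the node subtending ((((Melursus_vulgaris,Saccharomyces_giganteus),Fagus_arenarius),Enhydra_montanus),(Martes_brevicauda,(Takifugu_montanus,(((Drosophila_sapiens,(Listeria_domesticus,(Aedes_domesticus,Raphanus_borealis))),Panthera_australis),Meles_maculatus)))).
From Enhydra_montanus up to that node: 2 branches. From Listeria_domesticus up to the same node: 7 branches. Total: 2 + 7 = 9.

9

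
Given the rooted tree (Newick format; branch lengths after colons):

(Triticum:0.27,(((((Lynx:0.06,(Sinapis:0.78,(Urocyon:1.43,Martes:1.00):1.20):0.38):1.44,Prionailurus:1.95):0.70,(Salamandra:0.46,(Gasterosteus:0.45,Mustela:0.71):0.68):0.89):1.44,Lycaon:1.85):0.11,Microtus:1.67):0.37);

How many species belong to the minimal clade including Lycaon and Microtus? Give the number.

The MRCA of Lycaon and Microtus is the node subtending (((((Lynx,(Sinapis,(Urocyon,Martes))),Prionailurus),(Salamandra,(Gasterosteus,Mustela))),Lycaon),Microtus).
That clade contains 10 terminal taxa: Gasterosteus, Lycaon, Lynx, Martes, Microtus, Mustela, Prionailurus, Salamandra, Sinapis, Urocyon.

10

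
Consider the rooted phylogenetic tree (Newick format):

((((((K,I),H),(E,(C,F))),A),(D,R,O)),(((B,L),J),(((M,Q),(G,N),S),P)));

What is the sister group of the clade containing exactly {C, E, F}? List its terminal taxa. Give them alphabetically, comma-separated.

H, I, K

The clade containing exactly {C, E, F} attaches to the tree at the node subtending (((K,I),H),(E,(C,F))).
The other lineage descending from that same node — the sister group — is ((K,I),H); its 3 tips in alphabetical order are the answer.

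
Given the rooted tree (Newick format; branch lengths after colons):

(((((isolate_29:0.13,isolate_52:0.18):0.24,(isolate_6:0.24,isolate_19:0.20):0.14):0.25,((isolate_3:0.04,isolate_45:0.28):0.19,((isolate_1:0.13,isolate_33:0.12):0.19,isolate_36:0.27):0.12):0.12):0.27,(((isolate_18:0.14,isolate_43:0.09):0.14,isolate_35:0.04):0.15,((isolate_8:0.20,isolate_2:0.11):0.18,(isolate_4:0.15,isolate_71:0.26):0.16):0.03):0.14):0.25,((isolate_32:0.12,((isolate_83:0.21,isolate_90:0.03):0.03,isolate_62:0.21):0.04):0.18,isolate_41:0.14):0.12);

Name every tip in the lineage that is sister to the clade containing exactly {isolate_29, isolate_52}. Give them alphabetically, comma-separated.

isolate_19, isolate_6

The clade containing exactly {isolate_29, isolate_52} attaches to the tree at the node subtending ((isolate_29,isolate_52),(isolate_6,isolate_19)).
The other lineage descending from that same node — the sister group — is (isolate_6,isolate_19); its 2 tips in alphabetical order are the answer.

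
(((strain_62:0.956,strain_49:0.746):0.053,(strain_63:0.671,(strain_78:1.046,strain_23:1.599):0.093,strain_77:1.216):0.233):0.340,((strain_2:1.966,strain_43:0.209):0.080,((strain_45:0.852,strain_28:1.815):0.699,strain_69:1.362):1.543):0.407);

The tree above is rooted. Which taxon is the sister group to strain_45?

strain_45 attaches to the tree at the node subtending (strain_45,strain_28).
The other lineage descending from that same node — the sister group — is the single tip strain_28.

strain_28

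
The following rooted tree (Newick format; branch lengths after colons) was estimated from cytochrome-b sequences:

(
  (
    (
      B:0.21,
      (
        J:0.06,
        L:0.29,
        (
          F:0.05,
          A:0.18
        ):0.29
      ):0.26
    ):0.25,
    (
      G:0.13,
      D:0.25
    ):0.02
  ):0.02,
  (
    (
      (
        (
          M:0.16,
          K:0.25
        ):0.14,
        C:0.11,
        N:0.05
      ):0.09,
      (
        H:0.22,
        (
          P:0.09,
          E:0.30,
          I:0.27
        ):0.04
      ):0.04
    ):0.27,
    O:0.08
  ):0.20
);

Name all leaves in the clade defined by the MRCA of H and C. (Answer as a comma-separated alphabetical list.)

Tracing H: it sits inside (H,(P,E,I)).
Tracing C: it sits inside ((M,K),C,N).
The smallest clade enclosing both is (((M,K),C,N),(H,(P,E,I))); the answer is its 8 terminal taxa in alphabetical order.

C, E, H, I, K, M, N, P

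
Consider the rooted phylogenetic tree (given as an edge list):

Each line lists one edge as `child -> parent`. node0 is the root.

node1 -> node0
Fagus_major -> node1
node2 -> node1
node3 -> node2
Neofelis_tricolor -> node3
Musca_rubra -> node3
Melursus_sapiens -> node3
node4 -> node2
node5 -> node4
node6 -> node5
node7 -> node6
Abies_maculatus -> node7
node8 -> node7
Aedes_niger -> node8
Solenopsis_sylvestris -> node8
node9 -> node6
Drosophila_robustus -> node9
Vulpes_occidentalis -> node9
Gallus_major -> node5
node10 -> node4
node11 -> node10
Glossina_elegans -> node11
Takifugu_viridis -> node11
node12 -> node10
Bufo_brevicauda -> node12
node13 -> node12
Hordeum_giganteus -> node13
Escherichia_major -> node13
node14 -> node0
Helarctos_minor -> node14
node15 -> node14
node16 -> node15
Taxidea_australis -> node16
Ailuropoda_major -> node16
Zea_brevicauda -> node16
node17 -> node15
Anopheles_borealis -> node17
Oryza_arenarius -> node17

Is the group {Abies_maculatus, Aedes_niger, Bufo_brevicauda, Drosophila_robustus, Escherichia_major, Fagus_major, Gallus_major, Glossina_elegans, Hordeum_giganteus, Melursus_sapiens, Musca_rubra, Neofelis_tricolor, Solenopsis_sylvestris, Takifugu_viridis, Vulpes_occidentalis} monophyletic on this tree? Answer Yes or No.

Yes

The most recent common ancestor of these taxa subtends (Fagus_major,((Neofelis_tricolor,Musca_rubra,Melursus_sapiens),((((Abies_maculatus,(Aedes_niger,Solenopsis_sylvestris)),(Drosophila_robustus,Vulpes_occidentalis)),Gallus_major),((Glossina_elegans,Takifugu_viridis),(Bufo_brevicauda,(Hordeum_giganteus,Escherichia_major)))))).
That clade has exactly 15 tips — every listed taxon and nothing else — so the group is monophyletic.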